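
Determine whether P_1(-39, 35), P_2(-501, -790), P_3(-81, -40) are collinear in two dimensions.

Yes

P_1P_2 = (-462, -825), P_1P_3 = (-42, -75).
det[P_1P_2; P_1P_3] = (-462)(-75) − (-825)(-42) = 0.
The determinant is zero, so the points are collinear.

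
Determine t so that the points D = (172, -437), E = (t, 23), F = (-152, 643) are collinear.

34

Collinearity: (E − D) must be parallel to (F − D) = (-324, 1080).
Cross-multiplying the components: (t − 172)·(1080) = (460)·(-324).
Solving gives t = 34.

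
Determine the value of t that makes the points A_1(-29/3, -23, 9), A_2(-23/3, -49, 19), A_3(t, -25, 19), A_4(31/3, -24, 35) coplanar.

Normal to plane A_1A_2A_4: n = (-666, 148, 518); plane equation n·P = 7696.
Requiring n·A_3 = 7696: (-666)t + (6142) = 7696.
So t = -7/3.

-7/3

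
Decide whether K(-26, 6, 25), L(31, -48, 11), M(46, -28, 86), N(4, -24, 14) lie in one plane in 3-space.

With K as base: KL = (57, -54, -14), KM = (72, -34, 61), KN = (30, -30, -11).
KM × KN = (2204, 2622, -1140).
KL · (KM × KN) = 0.
The scalar triple product vanishes, so the four points are coplanar.

Yes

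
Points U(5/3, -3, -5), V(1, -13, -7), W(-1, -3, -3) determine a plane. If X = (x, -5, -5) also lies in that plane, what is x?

1

A normal to the plane is n = UV × UW = (-20, 20/3, -80/3).
X lies in the plane iff n · UX = 0.
This gives (-20)x + (20) = 0, so x = 1.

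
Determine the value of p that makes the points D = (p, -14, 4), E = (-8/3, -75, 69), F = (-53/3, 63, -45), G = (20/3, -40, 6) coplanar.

Coplanarity ⇔ det[DE; DF; DG] = 0.
Expanding, this is linear in p: (4704)p + (17248) = 0.
So p = -11/3.

-11/3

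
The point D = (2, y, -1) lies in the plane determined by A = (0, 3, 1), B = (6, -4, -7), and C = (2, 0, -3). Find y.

1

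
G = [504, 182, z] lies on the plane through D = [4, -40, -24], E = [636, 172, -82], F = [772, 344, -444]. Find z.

Coplanarity requires DE · (DF × DG) = 0.
DE = (632, 212, -58), DF = (768, 384, -420); the triple product is linear in z with coefficient 79872 and constant term 17571840.
Setting it to zero: z = -220.

-220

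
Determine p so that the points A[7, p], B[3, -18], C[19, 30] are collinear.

-6

The three points are collinear iff det[AB; AC] = 0.
This determinant is linear in p: (16)p + (96) = 0, so p = -6.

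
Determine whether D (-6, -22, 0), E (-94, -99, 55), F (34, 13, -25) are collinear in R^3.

DE = (-88, -77, 55), DF = (40, 35, -25).
DE × DF = (0, 0, 0).
The cross product vanishes, so the three points are collinear.

Yes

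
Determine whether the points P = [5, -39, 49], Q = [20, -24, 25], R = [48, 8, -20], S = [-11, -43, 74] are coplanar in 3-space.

With P as base: PQ = (15, 15, -24), PR = (43, 47, -69), PS = (-16, -4, 25).
PR × PS = (899, 29, 580).
PQ · (PR × PS) = 0.
The scalar triple product vanishes, so the four points are coplanar.

Yes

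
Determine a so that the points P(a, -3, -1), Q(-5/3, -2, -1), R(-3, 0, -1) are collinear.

-1

Direction QR = (-4/3, 2, 0). From the y-coordinate of P, the parameter along the line is τ = (-3 − (-2))/2 = -1/2.
Then a = (-5/3) + (-1/2)·(-4/3) = -1.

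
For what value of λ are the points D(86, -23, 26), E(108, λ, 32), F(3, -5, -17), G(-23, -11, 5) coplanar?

-26

Normal to plane DFG: n = (138, 2944, 966); plane equation n·P = -30728.
Requiring n·E = -30728: (2944)λ + (45816) = -30728.
So λ = -26.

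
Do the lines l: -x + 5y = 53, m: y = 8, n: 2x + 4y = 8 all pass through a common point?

No

Lines aᵢx + bᵢy = cᵢ with pairwise distinct directions are concurrent exactly when det[aᵢ bᵢ cᵢ] = 0.
Here the determinant is -2.
Nonzero, so no common point exists.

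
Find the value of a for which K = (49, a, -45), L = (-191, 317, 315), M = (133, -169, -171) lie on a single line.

-43

Direction LM = (324, -486, -486). From the x-coordinate of K, the parameter along the line is τ = (49 − (-191))/324 = 20/27.
Then a = 317 + 20/27·(-486) = -43.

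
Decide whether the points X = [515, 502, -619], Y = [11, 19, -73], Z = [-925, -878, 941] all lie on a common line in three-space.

XY = (-504, -483, 546), XZ = (-1440, -1380, 1560).
Each component of XZ is 20/7 times the corresponding component of XY, so XZ = 20/7·XY and the points are collinear.

Yes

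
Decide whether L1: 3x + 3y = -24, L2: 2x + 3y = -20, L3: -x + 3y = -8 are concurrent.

The three lines meet at one point iff the augmented coefficient matrix [aᵢ bᵢ cᵢ] has rank < 3, i.e. its determinant vanishes.
Here the determinant is 0.
It vanishes, so the lines are concurrent at (-4, -4).

Yes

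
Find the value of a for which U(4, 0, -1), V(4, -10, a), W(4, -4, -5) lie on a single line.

-11

Collinearity requires UV × UW = 0; each component is linear in a.
The x-component gives (4)a + (44) = 0, so a = -11.
The remaining components then also vanish.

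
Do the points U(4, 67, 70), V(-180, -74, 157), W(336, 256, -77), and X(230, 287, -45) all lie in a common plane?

No

The four points are coplanar iff the 3×3 determinant with rows UV, UW, UX is zero.
Rows: (-184, -141, 87), (332, 189, -147), (226, 220, -115).
Expanding along the first row: (-184)(10605) − (-141)(-4958) + (87)(30326) = -12036.
Nonzero ⇒ not coplanar.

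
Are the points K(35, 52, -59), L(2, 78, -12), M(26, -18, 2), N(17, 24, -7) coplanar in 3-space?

A normal to the plane through K, L, M is n = KL × KM = (4876, 1590, 2544).
The plane has equation n·P = 103244. For N: n·N = 103244.
Equal, so N lies in the plane and all four are coplanar.

Yes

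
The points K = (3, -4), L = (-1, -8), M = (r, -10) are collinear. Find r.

Collinearity: (M − K) must be parallel to (L − K) = (-4, -4).
Cross-multiplying the components: (r − 3)·(-4) = (-6)·(-4).
Solving gives r = -3.

-3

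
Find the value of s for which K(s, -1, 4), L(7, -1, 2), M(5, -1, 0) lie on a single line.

9

Direction LM = (-2, 0, -2). From the z-coordinate of K, the parameter along the line is τ = (4 − 2)/(-2) = -1.
Then s = 7 + (-1)·(-2) = 9.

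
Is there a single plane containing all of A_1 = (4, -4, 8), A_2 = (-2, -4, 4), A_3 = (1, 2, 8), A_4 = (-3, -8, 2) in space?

Yes

The four points are coplanar iff the 3×3 determinant with rows A_1A_2, A_1A_3, A_1A_4 is zero.
Rows: (-6, 0, -4), (-3, 6, 0), (-7, -4, -6).
Expanding along the first row: (-6)(-36) − (0)(18) + (-4)(54) = 0.
Zero determinant ⇒ coplanar.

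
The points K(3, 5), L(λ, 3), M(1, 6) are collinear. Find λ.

The three points are collinear iff det[KL; KM] = 0.
This determinant is linear in λ: (1)λ + (-7) = 0, so λ = 7.

7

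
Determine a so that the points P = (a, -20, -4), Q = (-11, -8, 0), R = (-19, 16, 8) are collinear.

Collinearity requires PQ × PR = 0; each component is linear in a.
The y-component gives (8)a + (56) = 0, so a = -7.
The remaining components then also vanish.

-7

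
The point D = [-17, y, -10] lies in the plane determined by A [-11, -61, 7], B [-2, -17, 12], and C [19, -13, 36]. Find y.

19

A normal to the plane is n = AB × AC = (1036, -111, -888).
D lies in the plane iff n · AD = 0.
This gives (-111)y + (2109) = 0, so y = 19.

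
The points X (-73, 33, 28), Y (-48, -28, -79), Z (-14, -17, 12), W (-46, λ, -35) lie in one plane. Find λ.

-12

The points are coplanar iff XY · (XZ × XW) = 0.
Expanding, this is linear in λ: (-5913)λ + (-70956) = 0.
So λ = -12.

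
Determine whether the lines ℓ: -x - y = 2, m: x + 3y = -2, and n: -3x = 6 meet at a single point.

Yes

Intersecting ℓ and m: solving the 2×2 system gives (x, y) = (-2, 0).
Substitute into n: (-3)(-2) + (0)(0) = 6.
This equals 6, so (-2, 0) lies on all three lines and they are concurrent.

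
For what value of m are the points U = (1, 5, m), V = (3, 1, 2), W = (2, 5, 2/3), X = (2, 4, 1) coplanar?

Coplanarity ⇔ det[UV; UW; UX] = 0.
Expanding, this is linear in m: (-1)m + (2/3) = 0.
So m = 2/3.

2/3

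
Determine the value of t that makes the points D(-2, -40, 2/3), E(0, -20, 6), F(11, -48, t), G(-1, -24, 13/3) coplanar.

37/3

The points are coplanar iff DE · (DF × DG) = 0.
Expanding, this is linear in t: (-12)t + (148) = 0.
So t = 37/3.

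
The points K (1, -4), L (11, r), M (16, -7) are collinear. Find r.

The three points are collinear iff det[KL; KM] = 0.
This determinant is linear in r: (-15)r + (-90) = 0, so r = -6.

-6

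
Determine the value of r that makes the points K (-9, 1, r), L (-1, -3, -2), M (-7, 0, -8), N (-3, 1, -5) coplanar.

The points are coplanar iff KL · (KM × KN) = 0.
Expanding, this is linear in r: (18)r + (180) = 0.
So r = -10.

-10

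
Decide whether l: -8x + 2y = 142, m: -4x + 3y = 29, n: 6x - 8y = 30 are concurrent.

Yes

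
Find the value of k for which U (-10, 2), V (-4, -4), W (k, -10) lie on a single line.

The three points are collinear iff det[UV; UW] = 0.
This determinant is linear in k: (6)k + (-12) = 0, so k = 2.

2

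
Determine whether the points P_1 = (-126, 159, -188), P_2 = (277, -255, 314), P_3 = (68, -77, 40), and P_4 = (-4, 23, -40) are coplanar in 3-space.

Yes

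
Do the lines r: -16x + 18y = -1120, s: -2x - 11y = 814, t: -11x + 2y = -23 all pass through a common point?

Yes

Intersecting r and s: solving the 2×2 system gives (x, y) = (-11, -72).
Substitute into t: (-11)(-11) + (2)(-72) = -23.
This equals -23, so (-11, -72) lies on all three lines and they are concurrent.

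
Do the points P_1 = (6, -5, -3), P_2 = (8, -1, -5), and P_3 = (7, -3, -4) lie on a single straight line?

P_1P_2 = (2, 4, -2), P_1P_3 = (1, 2, -1).
P_1P_2 × P_1P_3 = (0, 0, 0).
The cross product vanishes, so the three points are collinear.

Yes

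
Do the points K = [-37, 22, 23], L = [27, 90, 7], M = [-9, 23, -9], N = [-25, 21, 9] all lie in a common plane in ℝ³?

No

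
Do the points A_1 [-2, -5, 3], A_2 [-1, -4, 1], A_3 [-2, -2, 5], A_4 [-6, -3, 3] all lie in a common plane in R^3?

The four points are coplanar iff the 3×3 determinant with rows A_1A_2, A_1A_3, A_1A_4 is zero.
Rows: (1, 1, -2), (0, 3, 2), (-4, 2, 0).
Expanding along the first row: (1)(-4) − (1)(8) + (-2)(12) = -36.
Nonzero ⇒ not coplanar.

No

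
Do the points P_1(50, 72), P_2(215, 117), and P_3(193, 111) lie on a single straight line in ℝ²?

Yes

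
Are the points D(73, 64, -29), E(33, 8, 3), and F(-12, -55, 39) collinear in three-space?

DE = (-40, -56, 32), DF = (-85, -119, 68).
DE × DF = (0, 0, 0).
The cross product vanishes, so the three points are collinear.

Yes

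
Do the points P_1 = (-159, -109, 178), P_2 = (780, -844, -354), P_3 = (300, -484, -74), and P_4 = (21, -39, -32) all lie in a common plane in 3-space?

The four points are coplanar iff the 3×3 determinant with rows P_1P_2, P_1P_3, P_1P_4 is zero.
Rows: (939, -735, -532), (459, -375, -252), (180, 70, -210).
Expanding along the first row: (939)(96390) − (-735)(-51030) + (-532)(99630) = 0.
Zero determinant ⇒ coplanar.

Yes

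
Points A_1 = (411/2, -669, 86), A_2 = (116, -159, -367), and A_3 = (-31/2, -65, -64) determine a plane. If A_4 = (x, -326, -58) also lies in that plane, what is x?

195/2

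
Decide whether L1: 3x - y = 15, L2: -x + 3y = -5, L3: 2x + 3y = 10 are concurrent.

Yes

Lines aᵢx + bᵢy = cᵢ with pairwise distinct directions are concurrent exactly when det[aᵢ bᵢ cᵢ] = 0.
Here the determinant is 0.
It vanishes, so the lines are concurrent at (5, 0).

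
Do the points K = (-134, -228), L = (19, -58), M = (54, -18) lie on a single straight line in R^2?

No

KL = (153, 170), KM = (188, 210).
If collinear, KM would be a scalar multiple of KL. But (153)·(210) ≠ (170)·(188) (difference 170), so they are not parallel; the points are not collinear.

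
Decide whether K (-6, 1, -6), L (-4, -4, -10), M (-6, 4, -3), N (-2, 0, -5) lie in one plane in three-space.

Yes

With K as base: KL = (2, -5, -4), KM = (0, 3, 3), KN = (4, -1, 1).
KM × KN = (6, 12, -12).
KL · (KM × KN) = 0.
The scalar triple product vanishes, so the four points are coplanar.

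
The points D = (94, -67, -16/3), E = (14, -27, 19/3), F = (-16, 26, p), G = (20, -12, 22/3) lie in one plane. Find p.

44/3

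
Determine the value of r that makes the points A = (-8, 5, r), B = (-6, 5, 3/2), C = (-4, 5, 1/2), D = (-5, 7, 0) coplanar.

5/2

The points are coplanar iff AB · (AC × AD) = 0.
Expanding, this is linear in r: (-4)r + (10) = 0.
So r = 5/2.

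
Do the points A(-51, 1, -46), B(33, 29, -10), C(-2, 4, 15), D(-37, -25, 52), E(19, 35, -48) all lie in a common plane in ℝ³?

The plane through A, B, C has normal n = AB × AC = (1600, -3360, -1120) and equation n·P = -33440.
Checking the remaining points: n·D = -33440, n·E = -33440.
All equal -33440, so all 5 points lie in one plane.

Yes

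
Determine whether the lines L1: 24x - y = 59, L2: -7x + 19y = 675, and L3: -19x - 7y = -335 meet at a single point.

Yes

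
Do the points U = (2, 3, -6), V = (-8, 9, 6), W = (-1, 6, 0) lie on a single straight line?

No

UV = (-10, 6, 12), UW = (-3, 3, 6).
UV × UW = (0, 24, -12).
The cross product is nonzero, so the points do not lie on one line.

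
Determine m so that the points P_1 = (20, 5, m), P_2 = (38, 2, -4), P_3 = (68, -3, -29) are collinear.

Direction P_2P_3 = (30, -5, -25). From the x-coordinate of P_1, the parameter along the line is τ = (20 − 38)/30 = -3/5.
Then m = (-4) + (-3/5)·(-25) = 11.

11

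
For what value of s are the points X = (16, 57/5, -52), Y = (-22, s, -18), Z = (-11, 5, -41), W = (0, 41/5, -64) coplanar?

9/5

Normal to plane XZW: n = (112, -500, -16); plane equation n·P = -3076.
Requiring n·Y = -3076: (-500)s + (-2176) = -3076.
So s = 9/5.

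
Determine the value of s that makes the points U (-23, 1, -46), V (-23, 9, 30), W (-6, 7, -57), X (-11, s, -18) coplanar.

Normal to plane UVW: n = (-544, 1292, -136); plane equation n·P = 20060.
Requiring n·X = 20060: (1292)s + (8432) = 20060.
So s = 9.

9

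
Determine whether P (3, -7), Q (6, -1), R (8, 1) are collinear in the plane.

PQ = (3, 6), PR = (5, 8).
If collinear, PR would be a scalar multiple of PQ. But (3)·(8) ≠ (6)·(5) (difference -6), so they are not parallel; the points are not collinear.

No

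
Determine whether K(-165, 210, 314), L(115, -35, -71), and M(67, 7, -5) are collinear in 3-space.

Yes

KL = (280, -245, -385), KM = (232, -203, -319).
KL × KM = (0, 0, 0).
The cross product vanishes, so the three points are collinear.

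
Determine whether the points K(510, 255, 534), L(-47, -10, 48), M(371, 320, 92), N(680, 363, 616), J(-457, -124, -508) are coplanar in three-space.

Yes

The plane through K, L, M has normal n = KL × KM = (148720, -178640, -73040) and equation n·P = -8709360.
Checking the remaining points: n·N = -8709360, n·J = -8709360.
All equal -8709360, so all 5 points lie in one plane.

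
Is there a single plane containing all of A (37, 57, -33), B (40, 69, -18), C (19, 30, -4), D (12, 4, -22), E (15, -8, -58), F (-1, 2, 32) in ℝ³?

No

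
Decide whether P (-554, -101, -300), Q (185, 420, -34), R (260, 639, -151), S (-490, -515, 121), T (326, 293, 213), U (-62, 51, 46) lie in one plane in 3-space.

The plane through P, Q, R has normal n = PQ × PR = (-119211, 106413, 122766) and equation n·X = 18465381.
Checking the remaining points: n·S = 18465381, n·T = 18465381, n·U = 18465381.
All equal 18465381, so all 6 points lie in one plane.

Yes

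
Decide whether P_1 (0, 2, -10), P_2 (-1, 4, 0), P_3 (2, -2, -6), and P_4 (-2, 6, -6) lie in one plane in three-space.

Yes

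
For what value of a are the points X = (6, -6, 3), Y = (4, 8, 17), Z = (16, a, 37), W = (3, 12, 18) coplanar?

-24

Normal to plane XYW: n = (-42, -12, 6); plane equation n·P = -162.
Requiring n·Z = -162: (-12)a + (-450) = -162.
So a = -24.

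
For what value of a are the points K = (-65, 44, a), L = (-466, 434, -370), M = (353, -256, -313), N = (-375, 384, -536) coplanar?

-5

Coplanarity ⇔ det[KL; KM; KN] = 0.
Expanding, this is linear in a: (-21840)a + (-109200) = 0.
So a = -5.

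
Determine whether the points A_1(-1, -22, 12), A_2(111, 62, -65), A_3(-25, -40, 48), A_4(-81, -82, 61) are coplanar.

With A_1 as base: A_1A_2 = (112, 84, -77), A_1A_3 = (-24, -18, 36), A_1A_4 = (-80, -60, 49).
A_1A_3 × A_1A_4 = (1278, -1704, 0).
A_1A_2 · (A_1A_3 × A_1A_4) = 0.
The scalar triple product vanishes, so the four points are coplanar.

Yes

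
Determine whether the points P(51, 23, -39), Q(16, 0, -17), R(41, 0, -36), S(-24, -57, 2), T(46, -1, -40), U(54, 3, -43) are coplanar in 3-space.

No

The plane through P, Q, R has normal n = PQ × PR = (437, -115, 575) and equation n·X = -2783.
Checking the remaining points: n·S = -2783, n·T = -2783, n·U = -1472.
Since n·U = -1472 ≠ -2783, U is off the plane and the points are not all coplanar.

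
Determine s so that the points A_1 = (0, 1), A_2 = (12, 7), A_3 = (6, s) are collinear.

4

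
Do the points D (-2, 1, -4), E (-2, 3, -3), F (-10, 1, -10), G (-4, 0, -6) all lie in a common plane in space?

The four points are coplanar iff the 3×3 determinant with rows DE, DF, DG is zero.
Rows: (0, 2, 1), (-8, 0, -6), (-2, -1, -2).
Expanding along the first row: (0)(-6) − (2)(4) + (1)(8) = 0.
Zero determinant ⇒ coplanar.

Yes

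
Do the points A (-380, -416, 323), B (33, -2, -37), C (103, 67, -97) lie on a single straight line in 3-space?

AB = (413, 414, -360), AC = (483, 483, -420).
Comparing components 3 and 1: (-360)(483) − (413)(-420) = -420 ≠ 0, so AB and AC are not parallel and the points are not collinear.

No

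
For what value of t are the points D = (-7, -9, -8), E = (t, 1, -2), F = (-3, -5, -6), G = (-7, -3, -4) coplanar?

The points are coplanar iff DE · (DF × DG) = 0.
Expanding, this is linear in t: (4)t + (12) = 0.
So t = -3.

-3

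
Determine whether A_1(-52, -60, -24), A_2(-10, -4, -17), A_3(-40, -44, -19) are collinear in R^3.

A_1A_2 = (42, 56, 7), A_1A_3 = (12, 16, 5).
Comparing components 2 and 3: (56)(5) − (7)(16) = 168 ≠ 0, so A_1A_2 and A_1A_3 are not parallel and the points are not collinear.

No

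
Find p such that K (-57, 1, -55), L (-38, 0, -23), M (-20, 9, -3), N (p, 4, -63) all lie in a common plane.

Normal to plane KLM: n = (-308, 196, 189); plane equation n·P = 7357.
Requiring n·N = 7357: (-308)p + (-11123) = 7357.
So p = -60.

-60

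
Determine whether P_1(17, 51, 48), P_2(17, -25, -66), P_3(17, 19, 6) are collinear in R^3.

No

P_1P_2 = (0, -76, -114), P_1P_3 = (0, -32, -42).
P_1P_2 × P_1P_3 = (-456, 0, 0).
The cross product is nonzero, so the points do not lie on one line.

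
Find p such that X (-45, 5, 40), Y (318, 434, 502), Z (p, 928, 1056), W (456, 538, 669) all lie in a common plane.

The points are coplanar iff XY · (XZ × XW) = 0.
Expanding, this is linear in p: (-23595)p + (17837820) = 0.
So p = 756.

756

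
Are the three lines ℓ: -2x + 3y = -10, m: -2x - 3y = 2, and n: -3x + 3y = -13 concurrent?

Lines aᵢx + bᵢy = cᵢ with pairwise distinct directions are concurrent exactly when det[aᵢ bᵢ cᵢ] = 0.
Here the determinant is -12.
Nonzero, so no common point exists.

No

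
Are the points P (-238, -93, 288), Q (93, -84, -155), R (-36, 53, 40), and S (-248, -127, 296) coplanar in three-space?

No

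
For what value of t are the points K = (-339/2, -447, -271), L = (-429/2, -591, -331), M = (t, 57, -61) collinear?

-12

Direction KL = (-45, -144, -60). From the y-coordinate of M, the parameter along the line is τ = (57 − (-447))/(-144) = -7/2.
Then t = (-339/2) + (-7/2)·(-45) = -12.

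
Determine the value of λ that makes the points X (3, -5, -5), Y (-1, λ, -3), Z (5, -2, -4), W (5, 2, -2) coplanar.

-3

Normal to plane XZW: n = (2, -4, 8); plane equation n·P = -14.
Requiring n·Y = -14: (-4)λ + (-26) = -14.
So λ = -3.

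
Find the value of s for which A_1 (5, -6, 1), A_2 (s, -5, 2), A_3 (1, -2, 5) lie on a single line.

4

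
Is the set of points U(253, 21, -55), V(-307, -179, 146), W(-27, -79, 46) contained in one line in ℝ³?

No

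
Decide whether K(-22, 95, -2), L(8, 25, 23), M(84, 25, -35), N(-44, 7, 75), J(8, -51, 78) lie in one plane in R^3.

The plane through K, L, M has normal n = KL × KM = (4060, 3640, 5320) and equation n·P = 245840.
Checking the remaining points: n·N = 245840, n·J = 261800.
Since n·J = 261800 ≠ 245840, J is off the plane and the points are not all coplanar.

No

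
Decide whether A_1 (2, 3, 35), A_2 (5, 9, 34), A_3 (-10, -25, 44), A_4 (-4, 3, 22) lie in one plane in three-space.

A normal to the plane through A_1, A_2, A_3 is n = A_1A_2 × A_1A_3 = (26, -15, -12).
The plane has equation n·P = -413. For A_4: n·A_4 = -413.
Equal, so A_4 lies in the plane and all four are coplanar.

Yes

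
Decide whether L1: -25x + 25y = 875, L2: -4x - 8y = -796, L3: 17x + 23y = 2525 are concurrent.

Yes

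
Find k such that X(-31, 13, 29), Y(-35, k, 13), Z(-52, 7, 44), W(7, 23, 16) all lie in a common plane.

13

Normal to plane XZW: n = (-72, 297, 18); plane equation n·P = 6615.
Requiring n·Y = 6615: (297)k + (2754) = 6615.
So k = 13.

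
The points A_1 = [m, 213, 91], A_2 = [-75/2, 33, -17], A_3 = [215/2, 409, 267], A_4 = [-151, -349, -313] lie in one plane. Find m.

317/2

Coplanarity ⇔ det[A_1A_2; A_1A_3; A_1A_4] = 0.
Expanding, this is linear in m: (2808)m + (-445068) = 0.
So m = 317/2.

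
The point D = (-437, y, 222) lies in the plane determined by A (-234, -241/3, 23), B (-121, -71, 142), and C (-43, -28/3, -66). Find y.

-527/3

Coplanarity requires AB · (AC × AD) = 0.
AB = (113, 28/3, 119), AC = (191, 71, -89); the triple product is linear in y with coefficient 32786 and constant term 17278222/3.
Setting it to zero: y = -527/3.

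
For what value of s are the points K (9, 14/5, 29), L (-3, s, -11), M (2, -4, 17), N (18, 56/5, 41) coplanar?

-54/5

The points are coplanar iff KL · (KM × KN) = 0.
Expanding, this is linear in s: (-24)s + (-1296/5) = 0.
So s = -54/5.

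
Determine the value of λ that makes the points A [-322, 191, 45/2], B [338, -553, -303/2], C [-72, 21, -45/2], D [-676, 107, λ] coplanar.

51/2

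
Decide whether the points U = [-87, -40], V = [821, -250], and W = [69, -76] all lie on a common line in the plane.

UV = (908, -210), UW = (156, -36).
Twice the signed area of △UVW is (908)(-36) − (-210)(156) = 72.
The area is nonzero, so the three points are not collinear.

No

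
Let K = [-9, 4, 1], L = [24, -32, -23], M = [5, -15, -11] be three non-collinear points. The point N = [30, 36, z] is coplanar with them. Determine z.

The plane through K, L, M has equation −24x + 60y − 123z = 333.
Substituting N: (-123)z + (1440) = 333, so z = 9.

9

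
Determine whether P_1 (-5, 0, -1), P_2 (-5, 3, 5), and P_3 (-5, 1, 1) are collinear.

Yes

P_1P_2 = (0, 3, 6), P_1P_3 = (0, 1, 2).
P_1P_2 × P_1P_3 = (0, 0, 0).
The cross product vanishes, so the three points are collinear.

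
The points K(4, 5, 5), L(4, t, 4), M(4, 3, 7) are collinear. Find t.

Collinearity requires KL × KM = 0; each component is linear in t.
The x-component gives (2)t + (-12) = 0, so t = 6.
The remaining components then also vanish.

6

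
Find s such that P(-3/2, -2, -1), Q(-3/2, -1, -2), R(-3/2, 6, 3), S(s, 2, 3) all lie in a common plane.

-3/2

Normal to plane PQR: n = (12, 0, 0); plane equation n·X = -18.
Requiring n·S = -18: (12)s + (0) = -18.
So s = -3/2.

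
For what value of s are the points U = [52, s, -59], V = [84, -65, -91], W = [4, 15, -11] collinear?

Collinearity requires UV × UW = 0; each component is linear in s.
The x-component gives (-80)s + (-2640) = 0, so s = -33.
The remaining components then also vanish.

-33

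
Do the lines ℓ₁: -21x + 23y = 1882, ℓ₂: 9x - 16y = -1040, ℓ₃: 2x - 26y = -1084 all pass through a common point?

Yes

Intersecting ℓ₁ and ℓ₂: solving the 2×2 system gives (x, y) = (-48, 38).
Substitute into ℓ₃: (2)(-48) + (-26)(38) = -1084.
This equals -1084, so (-48, 38) lies on all three lines and they are concurrent.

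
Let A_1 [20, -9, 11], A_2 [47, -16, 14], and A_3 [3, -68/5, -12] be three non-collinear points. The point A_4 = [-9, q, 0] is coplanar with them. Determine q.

-24/5

The plane through A_1, A_2, A_3 has equation (874/5)x + 570y − (1216/5)z = -21546/5.
Substituting A_4: (570)q + (-7866/5) = -21546/5, so q = -24/5.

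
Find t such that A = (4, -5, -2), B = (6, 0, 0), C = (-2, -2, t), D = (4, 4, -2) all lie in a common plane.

-8

Coplanarity ⇔ det[AB; AC; AD] = 0.
Expanding, this is linear in t: (-18)t + (-144) = 0.
So t = -8.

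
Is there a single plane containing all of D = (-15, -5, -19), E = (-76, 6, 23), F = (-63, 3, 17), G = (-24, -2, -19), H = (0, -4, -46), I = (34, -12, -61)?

The plane through D, E, F has normal n = DE × DF = (60, 180, 40) and equation n·P = -2560.
Checking the remaining points: n·G = -2560, n·H = -2560, n·I = -2560.
All equal -2560, so all 6 points lie in one plane.

Yes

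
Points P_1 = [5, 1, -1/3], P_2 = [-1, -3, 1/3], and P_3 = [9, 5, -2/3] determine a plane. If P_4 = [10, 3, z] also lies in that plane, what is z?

-1

The plane through P_1, P_2, P_3 has equation −(4/3)x + (2/3)y − 8z = -10/3.
Substituting P_4: (-8)z + (-34/3) = -10/3, so z = -1.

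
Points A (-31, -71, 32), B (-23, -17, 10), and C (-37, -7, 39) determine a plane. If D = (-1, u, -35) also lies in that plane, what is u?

-39

Coplanarity requires AB · (AC × AD) = 0.
AB = (8, 54, -22), AC = (-6, 64, 7); the triple product is linear in u with coefficient 76 and constant term 2964.
Setting it to zero: u = -39.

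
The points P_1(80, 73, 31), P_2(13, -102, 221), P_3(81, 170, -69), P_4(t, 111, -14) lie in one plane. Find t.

The points are coplanar iff P_1P_2 · (P_1P_3 × P_1P_4) = 0.
Expanding, this is linear in t: (-930)t + (111600) = 0.
So t = 120.

120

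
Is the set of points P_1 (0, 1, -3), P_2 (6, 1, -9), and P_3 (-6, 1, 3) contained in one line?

P_1P_2 = (6, 0, -6), P_1P_3 = (-6, 0, 6).
Each component of P_1P_3 is -1 times the corresponding component of P_1P_2, so P_1P_3 = -1·P_1P_2 and the points are collinear.

Yes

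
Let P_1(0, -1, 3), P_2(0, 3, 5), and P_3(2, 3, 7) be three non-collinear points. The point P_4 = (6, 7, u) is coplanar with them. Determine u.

The plane through P_1, P_2, P_3 has equation 8x + 4y − 8z = -28.
Substituting P_4: (-8)u + (76) = -28, so u = 13.

13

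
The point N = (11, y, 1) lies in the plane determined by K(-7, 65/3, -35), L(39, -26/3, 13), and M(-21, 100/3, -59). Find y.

16/3

A normal to the plane is n = KL × KM = (168, 432, 112).
N lies in the plane iff n · KN = 0.
This gives (432)y + (-2304) = 0, so y = 16/3.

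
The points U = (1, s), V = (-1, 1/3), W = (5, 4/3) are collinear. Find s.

2/3

The three points are collinear iff det[UV; UW] = 0.
This determinant is linear in s: (6)s + (-4) = 0, so s = 2/3.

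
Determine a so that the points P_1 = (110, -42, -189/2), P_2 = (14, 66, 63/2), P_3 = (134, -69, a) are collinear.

Direction P_1P_2 = (-96, 108, 126). From the x-coordinate of P_3, the parameter along the line is τ = (134 − 110)/(-96) = -1/4.
Then a = (-189/2) + (-1/4)·(126) = -126.

-126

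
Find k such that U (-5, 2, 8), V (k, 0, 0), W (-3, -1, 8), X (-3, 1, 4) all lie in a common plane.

-1

Normal to plane UWX: n = (12, 8, 4); plane equation n·P = -12.
Requiring n·V = -12: (12)k + (0) = -12.
So k = -1.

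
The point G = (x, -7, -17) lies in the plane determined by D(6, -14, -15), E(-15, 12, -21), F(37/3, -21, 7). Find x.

1/3

The plane through D, E, F has equation 530x + 424y − (53/3)z = -2491.
Substituting G: (530)x + (-8003/3) = -2491, so x = 1/3.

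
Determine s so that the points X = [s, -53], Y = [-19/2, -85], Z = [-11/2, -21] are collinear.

The three points are collinear iff det[XY; XZ] = 0.
This determinant is linear in s: (-64)s + (-480) = 0, so s = -15/2.

-15/2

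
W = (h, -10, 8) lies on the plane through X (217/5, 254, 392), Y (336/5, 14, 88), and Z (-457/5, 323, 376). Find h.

41/5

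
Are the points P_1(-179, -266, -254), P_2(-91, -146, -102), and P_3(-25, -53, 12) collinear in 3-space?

No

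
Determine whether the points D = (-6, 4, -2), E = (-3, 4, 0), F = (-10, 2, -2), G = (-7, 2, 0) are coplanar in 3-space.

Yes

With D as base: DE = (3, 0, 2), DF = (-4, -2, 0), DG = (-1, -2, 2).
DF × DG = (-4, 8, 6).
DE · (DF × DG) = 0.
The scalar triple product vanishes, so the four points are coplanar.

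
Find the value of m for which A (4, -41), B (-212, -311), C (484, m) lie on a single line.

559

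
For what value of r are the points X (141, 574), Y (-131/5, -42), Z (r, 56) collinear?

Collinearity: (Z − X) must be parallel to (Y − X) = (-836/5, -616).
Cross-multiplying the components: (r − 141)·(-616) = (-518)·(-836/5).
Solving gives r = 2/5.

2/5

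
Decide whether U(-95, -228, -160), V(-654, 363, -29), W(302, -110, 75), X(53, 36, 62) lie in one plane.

A normal to the plane through U, V, W is n = UV × UW = (123427, 183372, -300589).
The plane has equation n·P = -5440141. For X: n·X = -5493495.
-5493495 ≠ -5440141, so X is off the plane.

No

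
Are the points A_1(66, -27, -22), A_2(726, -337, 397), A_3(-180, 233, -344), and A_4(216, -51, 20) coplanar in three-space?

No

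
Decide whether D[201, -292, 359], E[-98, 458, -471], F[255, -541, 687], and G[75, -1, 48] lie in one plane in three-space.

With D as base: DE = (-299, 750, -830), DF = (54, -249, 328), DG = (-126, 291, -311).
DF × DG = (-18009, -24534, -15660).
DE · (DF × DG) = -18009.
Since -18009 ≠ 0, the four points are not coplanar.

No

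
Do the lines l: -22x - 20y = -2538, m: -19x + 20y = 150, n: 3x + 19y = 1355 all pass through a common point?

No

The three lines meet at one point iff the augmented coefficient matrix [aᵢ bᵢ cᵢ] has rank < 3, i.e. its determinant vanishes.
Here the determinant is 11098.
Nonzero, so no common point exists.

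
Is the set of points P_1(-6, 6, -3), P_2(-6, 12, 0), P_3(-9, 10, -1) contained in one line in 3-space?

P_1P_2 = (0, 6, 3), P_1P_3 = (-3, 4, 2).
Comparing components 3 and 1: (3)(-3) − (0)(2) = -9 ≠ 0, so P_1P_2 and P_1P_3 are not parallel and the points are not collinear.

No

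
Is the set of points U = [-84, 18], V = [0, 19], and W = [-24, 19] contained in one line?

UV = (84, 1), UW = (60, 1).
det[UV; UW] = (84)(1) − (1)(60) = 24.
The determinant is nonzero, so they are not collinear.

No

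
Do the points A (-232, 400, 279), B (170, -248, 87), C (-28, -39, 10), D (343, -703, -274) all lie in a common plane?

A normal to the plane through A, B, C is n = AB × AC = (90024, 68970, -44286).
The plane has equation n·P = -5653362. For D: n·D = -5473314.
-5473314 ≠ -5653362, so D is off the plane.

No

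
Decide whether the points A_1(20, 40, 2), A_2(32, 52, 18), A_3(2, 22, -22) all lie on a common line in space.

A_1A_2 = (12, 12, 16), A_1A_3 = (-18, -18, -24).
Each component of A_1A_3 is -3/2 times the corresponding component of A_1A_2, so A_1A_3 = -3/2·A_1A_2 and the points are collinear.

Yes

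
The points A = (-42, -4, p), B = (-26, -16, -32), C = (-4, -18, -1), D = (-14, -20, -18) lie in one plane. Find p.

-44

The points are coplanar iff AB · (AC × AD) = 0.
Expanding, this is linear in p: (64)p + (2816) = 0.
So p = -44.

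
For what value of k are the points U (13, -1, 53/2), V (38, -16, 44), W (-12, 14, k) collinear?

9

Direction UV = (25, -15, 35/2). From the x-coordinate of W, the parameter along the line is τ = (-12 − 13)/25 = -1.
Then k = 53/2 + (-1)·(35/2) = 9.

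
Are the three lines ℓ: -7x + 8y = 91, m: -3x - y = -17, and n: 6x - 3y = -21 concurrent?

No

The three lines meet at one point iff the augmented coefficient matrix [aᵢ bᵢ cᵢ] has rank < 3, i.e. its determinant vanishes.
Here the determinant is 255.
Nonzero, so no common point exists.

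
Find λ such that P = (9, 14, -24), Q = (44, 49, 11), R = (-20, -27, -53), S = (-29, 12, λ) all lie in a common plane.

The points are coplanar iff PQ · (PR × PS) = 0.
Expanding, this is linear in λ: (-420)λ + (-26040) = 0.
So λ = -62.

-62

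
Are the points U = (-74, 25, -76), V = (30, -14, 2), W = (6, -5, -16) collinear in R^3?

UV = (104, -39, 78), UW = (80, -30, 60).
UV × UW = (0, 0, 0).
The cross product vanishes, so the three points are collinear.

Yes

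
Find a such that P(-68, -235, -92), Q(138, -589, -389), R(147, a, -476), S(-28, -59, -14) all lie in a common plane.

-738

Normal to plane PQS: n = (24660, -27948, 50416); plane equation n·X = 252628.
Requiring n·R = 252628: (-27948)a + (-20372996) = 252628.
So a = -738.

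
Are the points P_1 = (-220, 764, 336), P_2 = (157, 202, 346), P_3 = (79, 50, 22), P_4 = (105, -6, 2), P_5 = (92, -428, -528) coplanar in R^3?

The plane through P_1, P_2, P_3 has normal n = P_1P_2 × P_1P_3 = (183608, 121368, -101140) and equation n·P = 18348352.
Checking the remaining points: n·P_4 = 18348352, n·P_5 = 18348352.
All equal 18348352, so all 5 points lie in one plane.

Yes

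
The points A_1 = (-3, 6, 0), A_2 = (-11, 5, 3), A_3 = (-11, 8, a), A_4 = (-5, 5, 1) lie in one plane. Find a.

2

Normal to plane A_1A_2A_4: n = (2, 2, 6); plane equation n·P = 6.
Requiring n·A_3 = 6: (6)a + (-6) = 6.
So a = 2.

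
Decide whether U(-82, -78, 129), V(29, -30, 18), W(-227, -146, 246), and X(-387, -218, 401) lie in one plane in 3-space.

With U as base: UV = (111, 48, -111), UW = (-145, -68, 117), UX = (-305, -140, 272).
UW × UX = (-2116, 3755, -440).
UV · (UW × UX) = -5796.
Since -5796 ≠ 0, the four points are not coplanar.

No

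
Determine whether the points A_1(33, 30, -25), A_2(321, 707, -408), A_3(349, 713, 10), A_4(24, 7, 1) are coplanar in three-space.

The four points are coplanar iff the 3×3 determinant with rows A_1A_2, A_1A_3, A_1A_4 is zero.
Rows: (288, 677, -383), (316, 683, 35), (-9, -23, 26).
Expanding along the first row: (288)(18563) − (677)(8531) + (-383)(-1121) = 0.
Zero determinant ⇒ coplanar.

Yes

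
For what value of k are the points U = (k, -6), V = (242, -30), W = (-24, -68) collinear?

The three points are collinear iff det[UV; UW] = 0.
This determinant is linear in k: (38)k + (-15580) = 0, so k = 410.

410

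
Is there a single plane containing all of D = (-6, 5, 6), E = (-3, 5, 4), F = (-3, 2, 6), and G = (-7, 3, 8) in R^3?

Yes

A normal to the plane through D, E, F is n = DE × DF = (-6, -6, -9).
The plane has equation n·P = -48. For G: n·G = -48.
Equal, so G lies in the plane and all four are coplanar.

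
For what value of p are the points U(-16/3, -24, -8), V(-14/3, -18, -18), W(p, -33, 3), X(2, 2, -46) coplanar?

-29/3

Normal to plane UVX: n = (32, -48, -80/3); plane equation n·P = 3584/3.
Requiring n·W = 3584/3: (32)p + (1504) = 3584/3.
So p = -29/3.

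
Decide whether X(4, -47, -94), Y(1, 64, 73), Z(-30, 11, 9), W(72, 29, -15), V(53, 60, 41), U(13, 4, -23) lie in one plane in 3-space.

No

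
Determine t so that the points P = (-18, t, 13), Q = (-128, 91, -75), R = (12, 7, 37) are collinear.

25

Collinearity requires PQ × PR = 0; each component is linear in t.
The x-component gives (-112)t + (2800) = 0, so t = 25.
The remaining components then also vanish.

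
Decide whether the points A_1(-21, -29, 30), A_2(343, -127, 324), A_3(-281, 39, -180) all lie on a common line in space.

A_1A_2 = (364, -98, 294), A_1A_3 = (-260, 68, -210).
A_1A_2 × A_1A_3 = (588, 0, -728).
The cross product is nonzero, so the points do not lie on one line.

No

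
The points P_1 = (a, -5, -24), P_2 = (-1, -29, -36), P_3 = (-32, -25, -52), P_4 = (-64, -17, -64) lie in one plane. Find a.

The points are coplanar iff P_1P_2 · (P_1P_3 × P_1P_4) = 0.
Expanding, this is linear in a: (-80)a + (-2000) = 0.
So a = -25.

-25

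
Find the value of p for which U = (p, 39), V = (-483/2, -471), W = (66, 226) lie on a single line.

-33/2

The three points are collinear iff det[UV; UW] = 0.
This determinant is linear in p: (-697)p + (-23001/2) = 0, so p = -33/2.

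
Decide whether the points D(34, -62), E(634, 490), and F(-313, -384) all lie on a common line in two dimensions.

No

DE = (600, 552), DF = (-347, -322).
Twice the signed area of △DEF is (600)(-322) − (552)(-347) = -1656.
The area is nonzero, so the three points are not collinear.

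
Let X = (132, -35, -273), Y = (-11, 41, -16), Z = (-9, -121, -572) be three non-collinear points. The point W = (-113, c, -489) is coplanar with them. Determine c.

The plane through X, Y, Z has equation −622x − 78994y + 23014z = -3600136.
Substituting W: (-78994)c + (-11183560) = -3600136, so c = -96.

-96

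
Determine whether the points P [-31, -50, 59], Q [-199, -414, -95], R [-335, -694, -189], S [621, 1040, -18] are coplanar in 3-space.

Yes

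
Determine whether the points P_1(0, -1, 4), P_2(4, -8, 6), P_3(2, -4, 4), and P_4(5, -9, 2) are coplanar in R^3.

A normal to the plane through P_1, P_2, P_3 is n = P_1P_2 × P_1P_3 = (6, 4, 2).
The plane has equation n·P = 4. For P_4: n·P_4 = -2.
-2 ≠ 4, so P_4 is off the plane.

No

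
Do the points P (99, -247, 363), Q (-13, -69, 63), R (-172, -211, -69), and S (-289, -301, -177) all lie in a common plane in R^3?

With P as base: PQ = (-112, 178, -300), PR = (-271, 36, -432), PS = (-388, -54, -540).
PR × PS = (-42768, 21276, 28602).
PQ · (PR × PS) = -3456.
Since -3456 ≠ 0, the four points are not coplanar.

No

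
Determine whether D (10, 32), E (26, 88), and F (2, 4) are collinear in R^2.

Yes

DE = (16, 56), DF = (-8, -28).
det[DE; DF] = (16)(-28) − (56)(-8) = 0.
The determinant is zero, so the points are collinear.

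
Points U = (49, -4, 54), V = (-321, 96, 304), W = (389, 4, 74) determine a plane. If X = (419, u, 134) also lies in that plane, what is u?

Coplanarity requires UV · (UW × UX) = 0.
UV = (-370, 100, 250), UW = (340, 8, 20); the triple product is linear in u with coefficient 92400 and constant term -2587200.
Setting it to zero: u = 28.

28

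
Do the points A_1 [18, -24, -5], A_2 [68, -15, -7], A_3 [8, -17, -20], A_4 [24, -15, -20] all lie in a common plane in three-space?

No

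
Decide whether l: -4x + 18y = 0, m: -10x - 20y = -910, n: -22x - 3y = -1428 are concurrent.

Intersecting l and m: solving the 2×2 system gives (x, y) = (63, 14).
Substitute into n: (-22)(63) + (-3)(14) = -1428.
This equals -1428, so (63, 14) lies on all three lines and they are concurrent.

Yes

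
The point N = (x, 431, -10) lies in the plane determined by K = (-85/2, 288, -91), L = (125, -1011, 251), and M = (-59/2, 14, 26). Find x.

-120

A normal to the plane is n = KL × KM = (-58275, -30303/2, -29008).
N lies in the plane iff n · KN = 0.
This gives (-58275)x + (-6993000) = 0, so x = -120.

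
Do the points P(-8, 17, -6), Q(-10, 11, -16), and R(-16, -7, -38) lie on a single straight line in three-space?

No

PQ = (-2, -6, -10), PR = (-8, -24, -32).
PQ × PR = (-48, 16, 0).
The cross product is nonzero, so the points do not lie on one line.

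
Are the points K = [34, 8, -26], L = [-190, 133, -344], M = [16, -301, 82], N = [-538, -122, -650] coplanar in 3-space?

With K as base: KL = (-224, 125, -318), KM = (-18, -309, 108), KN = (-572, -130, -624).
KM × KN = (206856, -73008, -174408).
KL · (KM × KN) = 0.
The scalar triple product vanishes, so the four points are coplanar.

Yes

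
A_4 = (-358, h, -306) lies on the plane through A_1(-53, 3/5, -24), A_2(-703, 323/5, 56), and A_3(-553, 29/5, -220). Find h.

-24

The plane through A_1, A_2, A_3 has equation −12960x − 167400y + 28620z = -100440.
Substituting A_4: (-167400)h + (-4118040) = -100440, so h = -24.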